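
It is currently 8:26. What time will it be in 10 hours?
Starting time: 8:26
Adding 0 minutes to 26 minutes: 26 + 0 = 26 minutes
Adding 10 hours: 8 + 10 = 18 - 12 = 6
Final time: 6:26

Final answer: 6:26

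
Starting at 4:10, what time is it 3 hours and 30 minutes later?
Starting time: 4:10
Adding 30 minutes to 10 minutes: 10 + 30 = 40 minutes
Adding 3 hours: 4 + 3 = 7
Final time: 7:40

Final answer: 7:40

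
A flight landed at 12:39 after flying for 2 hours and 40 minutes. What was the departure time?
Starting time: 12:39 = 39 total minutes past 12:00
Subtracting: 2 hours and 40 minutes = 160 minutes
39 - 160 = -121 (negative, add 12 hours = 720) = 599 minutes
= 9 hours and 59 minutes past 12:00 = 9:59

Final answer: 9:59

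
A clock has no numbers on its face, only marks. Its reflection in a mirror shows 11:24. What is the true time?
Reflection across the vertical (12-6) axis maps a hand at angle A degrees to (360 - A) degrees, which sends a reading of T minutes past 12:00 to (720 - T) minutes past 12:00.
Mirror reads 11:24 = 684 minutes past 12:00.
Actual time: (720 - 684) mod 720 = 36 minutes = 12:36.

Final answer: 12:36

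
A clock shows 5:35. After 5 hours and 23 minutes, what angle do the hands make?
First find the time 5 hours and 23 minutes after 5:35.
Total minutes: 5 x 60 + 35 + 5 x 60 + 23 = 658.
658 mod 720 = 658 minutes = 10:58.
Now compute the angle at 10:58:
Hour hand: 10 x 30 + 58 x 0.5 = 329 degrees
Minute hand: 58 x 6 = 348 degrees
Difference: |329 - 348| = 19 degrees
The angle is 19 degrees

Final answer: 19 degrees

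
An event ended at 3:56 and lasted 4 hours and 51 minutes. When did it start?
Starting time: 3:56 = 236 total minutes past 12:00
Subtracting: 4 hours and 51 minutes = 291 minutes
236 - 291 = -55 (negative, add 12 hours = 720) = 665 minutes
= 11 hours and 5 minutes past 12:00 = 11:05

Final answer: 11:05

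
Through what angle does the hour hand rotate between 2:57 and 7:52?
The hour hand moves 0.5 degrees per minute.
Time elapsed: 7:52 - 2:57 = 295 minutes
Angular displacement: 295 x 0.5 = 147.5 degrees

Final answer: 147.5 degrees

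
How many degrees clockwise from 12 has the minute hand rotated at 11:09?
The minute hand moves 6 degrees per minute.
At 11:09: 9 x 6 = 54 degrees

Final answer: 54 degrees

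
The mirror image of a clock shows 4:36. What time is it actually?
Reflection across the vertical (12-6) axis maps a hand at angle A degrees to (360 - A) degrees, which sends a reading of T minutes past 12:00 to (720 - T) minutes past 12:00.
Mirror reads 4:36 = 276 minutes past 12:00.
Actual time: (720 - 276) mod 720 = 444 minutes = 7:24.

Final answer: 7:24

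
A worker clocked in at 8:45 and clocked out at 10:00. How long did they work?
From 8:45 to 10:00:
(10 x 60 + 0) - (8 x 60 + 45) = 600 - 525 = 75 minutes
= 1 hour and 15 minutes

Final answer: 1 hour and 15 minutes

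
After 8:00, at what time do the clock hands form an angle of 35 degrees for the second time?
At t minutes past 8:00, the hour hand is at 30 x 8 + 0.5t degrees and the minute hand is at 6t degrees.
The smaller angle between them is 35 degrees when |30H - 5.5t| = 35 or |30H - 5.5t| = 325.
With H = 8, solve 30 x 8 - 5.5t = +/- target for each target:
  t = (30 x 8 - 35) / 5.5 = 37.27
  t = (30 x 8 + 35) / 5.5 = 50
  t = (30 x 8 - 325) / 5.5 = -15.45 (outside (0, 60))
  t = (30 x 8 + 325) / 5.5 = 102.73 (outside (0, 60))
Valid solutions in (0, 60): {37.27, 50} minutes.
The second occurrence is t = 50 minutes.
The hands form a 35-degree angle at 50 minutes past 8:00.

Final answer: 50 minutes past 8:00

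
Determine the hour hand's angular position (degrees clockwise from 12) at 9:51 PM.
The hour hand moves 30 degrees per hour and 0.5 degrees per minute.
At 9:51: (9) x 30 + 51 x 0.5 = 270 + 25.5 = 295.5 degrees

Final answer: 295.5 degrees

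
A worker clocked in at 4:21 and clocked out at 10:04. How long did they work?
From 4:21 to 10:04:
(10 x 60 + 4) - (4 x 60 + 21) = 604 - 261 = 343 minutes
= 5 hours and 43 minutes

Final answer: 5 hours and 43 minutes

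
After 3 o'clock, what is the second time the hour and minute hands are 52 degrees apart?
At t minutes past 3:00, the hour hand is at 30 x 3 + 0.5t degrees and the minute hand is at 6t degrees.
The smaller angle between them is 52 degrees when |30H - 5.5t| = 52 or |30H - 5.5t| = 308.
With H = 3, solve 30 x 3 - 5.5t = +/- target for each target:
  t = (30 x 3 - 52) / 5.5 = 6.91
  t = (30 x 3 + 52) / 5.5 = 25.82
  t = (30 x 3 - 308) / 5.5 = -39.64 (outside (0, 60))
  t = (30 x 3 + 308) / 5.5 = 72.36 (outside (0, 60))
Valid solutions in (0, 60): {6.91, 25.82} minutes.
The second occurrence is t = 25.82 minutes.
The hands form a 52-degree angle at 25.82 minutes past 3:00.

Final answer: 25.82 minutes past 3:00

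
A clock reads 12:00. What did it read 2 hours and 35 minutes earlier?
Starting time: 12:00 = 0 total minutes past 12:00
Subtracting: 2 hours and 35 minutes = 155 minutes
0 - 155 = -155 (negative, add 12 hours = 720) = 565 minutes
= 9 hours and 25 minutes past 12:00 = 9:25

Final answer: 9:25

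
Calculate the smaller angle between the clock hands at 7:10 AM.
Hour hand position: 7 x 30 + 10 x 0.5 = 215 degrees
Minute hand position: 10 x 6 = 60 degrees
Difference: |215 - 60| = 155 degrees
The angle between the hands is 155 degrees

Final answer: 155 degrees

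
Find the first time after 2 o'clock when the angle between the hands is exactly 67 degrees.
At t minutes past 2:00, the hour hand is at 30 x 2 + 0.5t degrees and the minute hand is at 6t degrees.
The smaller angle between them is 67 degrees when |30H - 5.5t| = 67 or |30H - 5.5t| = 293.
With H = 2, solve 30 x 2 - 5.5t = +/- target for each target:
  t = (30 x 2 - 67) / 5.5 = -1.27 (outside (0, 60))
  t = (30 x 2 + 67) / 5.5 = 23.09
  t = (30 x 2 - 293) / 5.5 = -42.36 (outside (0, 60))
  t = (30 x 2 + 293) / 5.5 = 64.18 (outside (0, 60))
Valid solutions in (0, 60): {23.09} minutes.
The first occurrence is t = 23.09 minutes.
The hands form a 67-degree angle at 23.09 minutes past 2:00.

Final answer: 23.09 minutes past 2:00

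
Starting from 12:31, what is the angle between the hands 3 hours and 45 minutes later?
First find the time 3 hours and 45 minutes after 12:31.
Total minutes: 12 x 60 + 31 + 3 x 60 + 45 = 976.
976 mod 720 = 256 minutes = 4:16.
Now compute the angle at 4:16:
Hour hand: 4 x 30 + 16 x 0.5 = 128 degrees
Minute hand: 16 x 6 = 96 degrees
Difference: |128 - 96| = 32 degrees
The angle is 32 degrees

Final answer: 32 degrees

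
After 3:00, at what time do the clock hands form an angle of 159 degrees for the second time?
At t minutes past 3:00, the hour hand is at 30 x 3 + 0.5t degrees and the minute hand is at 6t degrees.
The smaller angle between them is 159 degrees when |30H - 5.5t| = 159 or |30H - 5.5t| = 201.
With H = 3, solve 30 x 3 - 5.5t = +/- target for each target:
  t = (30 x 3 - 159) / 5.5 = -12.55 (outside (0, 60))
  t = (30 x 3 + 159) / 5.5 = 45.27
  t = (30 x 3 - 201) / 5.5 = -20.18 (outside (0, 60))
  t = (30 x 3 + 201) / 5.5 = 52.91
Valid solutions in (0, 60): {45.27, 52.91} minutes.
The second occurrence is t = 52.91 minutes.
The hands form a 159-degree angle at 52.91 minutes past 3:00.

Final answer: 52.91 minutes past 3:00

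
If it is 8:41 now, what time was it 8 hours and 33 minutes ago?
Starting time: 8:41 = 521 total minutes past 12:00
Subtracting: 8 hours and 33 minutes = 513 minutes
521 - 513 = 8 minutes
= 8 minutes past 12:00 = 12:08

Final answer: 12:08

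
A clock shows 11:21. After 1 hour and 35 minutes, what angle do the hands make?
First find the time 1 hour and 35 minutes after 11:21.
Total minutes: 11 x 60 + 21 + 1 x 60 + 35 = 776.
776 mod 720 = 56 minutes = 12:56.
Now compute the angle at 12:56:
Hour hand: 0 x 30 + 56 x 0.5 = 28 degrees
Minute hand: 56 x 6 = 336 degrees
Difference: |28 - 336| = 308 degrees
Smaller angle: 360 - 308 = 52 degrees

Final answer: 52 degrees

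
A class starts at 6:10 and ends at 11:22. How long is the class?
From 6:10 to 11:22:
(11 x 60 + 22) - (6 x 60 + 10) = 682 - 370 = 312 minutes
= 5 hours and 12 minutes

Final answer: 5 hours and 12 minutes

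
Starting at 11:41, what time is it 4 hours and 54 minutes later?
Starting time: 11:41
Adding 54 minutes to 41 minutes: 41 + 54 = 95 minutes = 1 hour and 35 minutes
Adding 4 hours: 11 + 4 + 1 (carry) = 16 - 12 = 4
Final time: 4:35

Final answer: 4:35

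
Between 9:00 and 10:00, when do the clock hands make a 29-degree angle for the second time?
At t minutes past 9:00, the hour hand is at 30 x 9 + 0.5t degrees and the minute hand is at 6t degrees.
The smaller angle between them is 29 degrees when |30H - 5.5t| = 29 or |30H - 5.5t| = 331.
With H = 9, solve 30 x 9 - 5.5t = +/- target for each target:
  t = (30 x 9 - 29) / 5.5 = 43.82
  t = (30 x 9 + 29) / 5.5 = 54.36
  t = (30 x 9 - 331) / 5.5 = -11.09 (outside (0, 60))
  t = (30 x 9 + 331) / 5.5 = 109.27 (outside (0, 60))
Valid solutions in (0, 60): {43.82, 54.36} minutes.
The second occurrence is t = 54.36 minutes.
The hands form a 29-degree angle at 54.36 minutes past 9:00.

Final answer: 54.36 minutes past 9:00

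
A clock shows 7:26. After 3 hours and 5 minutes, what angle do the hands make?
First find the time 3 hours and 5 minutes after 7:26.
Total minutes: 7 x 60 + 26 + 3 x 60 + 5 = 631.
631 mod 720 = 631 minutes = 10:31.
Now compute the angle at 10:31:
Hour hand: 10 x 30 + 31 x 0.5 = 315.5 degrees
Minute hand: 31 x 6 = 186 degrees
Difference: |315.5 - 186| = 129.5 degrees
The angle is 129.5 degrees

Final answer: 129.5 degrees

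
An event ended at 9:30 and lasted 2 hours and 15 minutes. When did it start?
Starting time: 9:30 = 570 total minutes past 12:00
Subtracting: 2 hours and 15 minutes = 135 minutes
570 - 135 = 435 minutes
= 7 hours and 15 minutes past 12:00 = 7:15

Final answer: 7:15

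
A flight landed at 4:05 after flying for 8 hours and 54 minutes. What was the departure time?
Starting time: 4:05 = 245 total minutes past 12:00
Subtracting: 8 hours and 54 minutes = 534 minutes
245 - 534 = -289 (negative, add 12 hours = 720) = 431 minutes
= 7 hours and 11 minutes past 12:00 = 7:11

Final answer: 7:11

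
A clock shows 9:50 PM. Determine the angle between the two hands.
Hour hand position: 9 x 30 + 50 x 0.5 = 295 degrees
Minute hand position: 50 x 6 = 300 degrees
Difference: |295 - 300| = 5 degrees
The angle between the hands is 5 degrees

Final answer: 5 degrees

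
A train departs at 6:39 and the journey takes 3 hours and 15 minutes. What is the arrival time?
Starting time: 6:39
Adding 15 minutes to 39 minutes: 39 + 15 = 54 minutes
Adding 3 hours: 6 + 3 = 9
Final time: 9:54

Final answer: 9:54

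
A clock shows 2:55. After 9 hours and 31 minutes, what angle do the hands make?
First find the time 9 hours and 31 minutes after 2:55.
Total minutes: 2 x 60 + 55 + 9 x 60 + 31 = 746.
746 mod 720 = 26 minutes = 12:26.
Now compute the angle at 12:26:
Hour hand: 0 x 30 + 26 x 0.5 = 13 degrees
Minute hand: 26 x 6 = 156 degrees
Difference: |13 - 156| = 143 degrees
The angle is 143 degrees

Final answer: 143 degrees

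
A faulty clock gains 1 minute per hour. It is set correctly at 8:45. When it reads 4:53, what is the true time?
For every 60 true minutes, the faulty clock advances 61 minutes, so 1 faulty-clock minute corresponds to 60/61 true minutes.
From 8:45 to 4:53 on the faulty dial is 488 minutes.
True elapsed: 488 x 60/61 = 480 minutes = 8 hours.
True time: 8:45 + 8 hours = 4:45.

Final answer: 4:45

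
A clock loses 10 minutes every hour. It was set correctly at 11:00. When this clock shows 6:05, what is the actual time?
For every 60 true minutes, the faulty clock advances 50 minutes, so 1 faulty-clock minute corresponds to 60/50 true minutes.
From 11:00 to 6:05 on the faulty dial is 425 minutes.
True elapsed: 425 x 60/50 = 510 minutes = 8 hours and 30 minutes.
True time: 11:00 + 8 hours and 30 minutes = 7:30.

Final answer: 7:30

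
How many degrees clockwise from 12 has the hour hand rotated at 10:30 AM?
The hour hand moves 30 degrees per hour and 0.5 degrees per minute.
At 10:30: (10) x 30 + 30 x 0.5 = 300 + 15 = 315 degrees

Final answer: 315 degrees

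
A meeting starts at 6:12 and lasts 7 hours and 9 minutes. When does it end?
Starting time: 6:12
Adding 9 minutes to 12 minutes: 12 + 9 = 21 minutes
Adding 7 hours: 6 + 7 = 13 - 12 = 1
Final time: 1:21

Final answer: 1:21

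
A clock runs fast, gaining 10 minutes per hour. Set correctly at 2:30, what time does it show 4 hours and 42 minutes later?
For every 60 true minutes, the faulty clock advances 60 + 10 = 70 minutes.
True elapsed: 4 hours and 42 minutes = 282 minutes.
Faulty clock advances: 282 x 70/60 = 329 minutes (drift: 47 minutes ahead).
Shown time: 2:30 + 329 minutes = 7:59.

Final answer: 7:59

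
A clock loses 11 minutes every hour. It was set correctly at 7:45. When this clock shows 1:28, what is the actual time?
For every 60 true minutes, the faulty clock advances 49 minutes, so 1 faulty-clock minute corresponds to 60/49 true minutes.
From 7:45 to 1:28 on the faulty dial is 343 minutes.
True elapsed: 343 x 60/49 = 420 minutes = 7 hours.
True time: 7:45 + 7 hours = 2:45.

Final answer: 2:45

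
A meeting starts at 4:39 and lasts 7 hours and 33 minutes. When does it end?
Starting time: 4:39
Adding 33 minutes to 39 minutes: 39 + 33 = 72 minutes = 1 hour and 12 minutes
Adding 7 hours: 4 + 7 + 1 (carry) = 12
Final time: 12:12

Final answer: 12:12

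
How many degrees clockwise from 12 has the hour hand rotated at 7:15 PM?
The hour hand moves 30 degrees per hour and 0.5 degrees per minute.
At 7:15: (7) x 30 + 15 x 0.5 = 210 + 7.5 = 217.5 degrees

Final answer: 217.5 degrees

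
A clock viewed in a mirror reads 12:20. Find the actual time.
Reflection across the vertical (12-6) axis maps a hand at angle A degrees to (360 - A) degrees, which sends a reading of T minutes past 12:00 to (720 - T) minutes past 12:00.
Mirror reads 12:20 = 20 minutes past 12:00.
Actual time: (720 - 20) mod 720 = 700 minutes = 11:40.

Final answer: 11:40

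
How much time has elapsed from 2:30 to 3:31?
From 2:30 to 3:31:
(3 x 60 + 31) - (2 x 60 + 30) = 211 - 150 = 61 minutes
= 1 hour and 1 minute

Final answer: 1 hour and 1 minute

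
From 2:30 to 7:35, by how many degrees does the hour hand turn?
The hour hand moves 0.5 degrees per minute.
Time elapsed: 7:35 - 2:30 = 305 minutes
Angular displacement: 305 x 0.5 = 152.5 degrees

Final answer: 152.5 degrees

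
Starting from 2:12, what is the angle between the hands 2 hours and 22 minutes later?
First find the time 2 hours and 22 minutes after 2:12.
Total minutes: 2 x 60 + 12 + 2 x 60 + 22 = 274.
274 mod 720 = 274 minutes = 4:34.
Now compute the angle at 4:34:
Hour hand: 4 x 30 + 34 x 0.5 = 137 degrees
Minute hand: 34 x 6 = 204 degrees
Difference: |137 - 204| = 67 degrees
The angle is 67 degrees

Final answer: 67 degrees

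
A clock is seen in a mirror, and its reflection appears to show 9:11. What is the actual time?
Reflection across the vertical (12-6) axis maps a hand at angle A degrees to (360 - A) degrees, which sends a reading of T minutes past 12:00 to (720 - T) minutes past 12:00.
Mirror reads 9:11 = 551 minutes past 12:00.
Actual time: (720 - 551) mod 720 = 169 minutes = 2:49.

Final answer: 2:49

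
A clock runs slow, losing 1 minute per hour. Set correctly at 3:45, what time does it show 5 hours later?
For every 60 true minutes, the faulty clock advances 60 - 1 = 59 minutes.
True elapsed: 5 hours = 300 minutes.
Faulty clock advances: 300 x 59/60 = 295 minutes (drift: 5 minutes behind).
Shown time: 3:45 + 295 minutes = 8:40.

Final answer: 8:40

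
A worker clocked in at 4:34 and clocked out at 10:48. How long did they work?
From 4:34 to 10:48:
(10 x 60 + 48) - (4 x 60 + 34) = 648 - 274 = 374 minutes
= 6 hours and 14 minutes

Final answer: 6 hours and 14 minutes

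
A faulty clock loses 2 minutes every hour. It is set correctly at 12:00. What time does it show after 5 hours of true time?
For every 60 true minutes, the faulty clock advances 60 - 2 = 58 minutes.
True elapsed: 5 hours = 300 minutes.
Faulty clock advances: 300 x 58/60 = 290 minutes (drift: 10 minutes behind).
Shown time: 12:00 + 290 minutes = 4:50.

Final answer: 4:50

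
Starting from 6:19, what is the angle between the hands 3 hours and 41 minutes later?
First find the time 3 hours and 41 minutes after 6:19.
Total minutes: 6 x 60 + 19 + 3 x 60 + 41 = 600.
600 mod 720 = 600 minutes = 10:00.
Now compute the angle at 10:00:
Hour hand: 10 x 30 + 0 x 0.5 = 300 degrees
Minute hand: 0 x 6 = 0 degrees
Difference: |300 - 0| = 300 degrees
Smaller angle: 360 - 300 = 60 degrees

Final answer: 60 degrees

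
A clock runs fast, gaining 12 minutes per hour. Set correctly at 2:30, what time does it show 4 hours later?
For every 60 true minutes, the faulty clock advances 60 + 12 = 72 minutes.
True elapsed: 4 hours = 240 minutes.
Faulty clock advances: 240 x 72/60 = 288 minutes (drift: 48 minutes ahead).
Shown time: 2:30 + 288 minutes = 7:18.

Final answer: 7:18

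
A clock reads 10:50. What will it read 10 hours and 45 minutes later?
Starting time: 10:50
Adding 45 minutes to 50 minutes: 50 + 45 = 95 minutes = 1 hour and 35 minutes
Adding 10 hours: 10 + 10 + 1 (carry) = 21 - 12 = 9
Final time: 9:35

Final answer: 9:35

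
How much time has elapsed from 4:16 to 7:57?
From 4:16 to 7:57:
(7 x 60 + 57) - (4 x 60 + 16) = 477 - 256 = 221 minutes
= 3 hours and 41 minutes

Final answer: 3 hours and 41 minutes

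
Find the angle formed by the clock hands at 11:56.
Hour hand position: 11 x 30 + 56 x 0.5 = 358 degrees
Minute hand position: 56 x 6 = 336 degrees
Difference: |358 - 336| = 22 degrees
The angle between the hands is 22 degrees

Final answer: 22 degrees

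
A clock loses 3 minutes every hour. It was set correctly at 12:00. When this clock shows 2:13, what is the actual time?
For every 60 true minutes, the faulty clock advances 57 minutes, so 1 faulty-clock minute corresponds to 60/57 true minutes.
From 12:00 to 2:13 on the faulty dial is 133 minutes.
True elapsed: 133 x 60/57 = 140 minutes = 2 hours and 20 minutes.
True time: 12:00 + 2 hours and 20 minutes = 2:20.

Final answer: 2:20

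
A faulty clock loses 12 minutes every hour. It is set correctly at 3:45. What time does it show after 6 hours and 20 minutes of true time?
For every 60 true minutes, the faulty clock advances 60 - 12 = 48 minutes.
True elapsed: 6 hours and 20 minutes = 380 minutes.
Faulty clock advances: 380 x 48/60 = 304 minutes (drift: 76 minutes behind).
Shown time: 3:45 + 304 minutes = 8:49.

Final answer: 8:49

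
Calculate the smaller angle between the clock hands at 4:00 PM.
Hour hand position: 4 x 30 + 0 x 0.5 = 120 degrees
Minute hand position: 0 x 6 = 0 degrees
Difference: |120 - 0| = 120 degrees
The angle between the hands is 120 degrees

Final answer: 120 degrees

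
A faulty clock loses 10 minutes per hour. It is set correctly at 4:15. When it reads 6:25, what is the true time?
For every 60 true minutes, the faulty clock advances 50 minutes, so 1 faulty-clock minute corresponds to 60/50 true minutes.
From 4:15 to 6:25 on the faulty dial is 130 minutes.
True elapsed: 130 x 60/50 = 156 minutes = 2 hours and 36 minutes.
True time: 4:15 + 2 hours and 36 minutes = 6:51.

Final answer: 6:51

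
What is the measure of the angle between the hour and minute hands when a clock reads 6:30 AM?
Hour hand position: 6 x 30 + 30 x 0.5 = 195 degrees
Minute hand position: 30 x 6 = 180 degrees
Difference: |195 - 180| = 15 degrees
The angle between the hands is 15 degrees

Final answer: 15 degrees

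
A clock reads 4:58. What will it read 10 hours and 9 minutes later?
Starting time: 4:58
Adding 9 minutes to 58 minutes: 58 + 9 = 67 minutes = 1 hour and 7 minutes
Adding 10 hours: 4 + 10 + 1 (carry) = 15 - 12 = 3
Final time: 3:07

Final answer: 3:07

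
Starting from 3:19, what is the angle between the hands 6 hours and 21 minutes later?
First find the time 6 hours and 21 minutes after 3:19.
Total minutes: 3 x 60 + 19 + 6 x 60 + 21 = 580.
580 mod 720 = 580 minutes = 9:40.
Now compute the angle at 9:40:
Hour hand: 9 x 30 + 40 x 0.5 = 290 degrees
Minute hand: 40 x 6 = 240 degrees
Difference: |290 - 240| = 50 degrees
The angle is 50 degrees

Final answer: 50 degrees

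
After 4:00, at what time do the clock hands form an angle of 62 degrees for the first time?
At t minutes past 4:00, the hour hand is at 30 x 4 + 0.5t degrees and the minute hand is at 6t degrees.
The smaller angle between them is 62 degrees when |30H - 5.5t| = 62 or |30H - 5.5t| = 298.
With H = 4, solve 30 x 4 - 5.5t = +/- target for each target:
  t = (30 x 4 - 62) / 5.5 = 10.55
  t = (30 x 4 + 62) / 5.5 = 33.09
  t = (30 x 4 - 298) / 5.5 = -32.36 (outside (0, 60))
  t = (30 x 4 + 298) / 5.5 = 76 (outside (0, 60))
Valid solutions in (0, 60): {10.55, 33.09} minutes.
The first occurrence is t = 10.55 minutes.
The hands form a 62-degree angle at 10.55 minutes past 4:00.

Final answer: 10.55 minutes past 4:00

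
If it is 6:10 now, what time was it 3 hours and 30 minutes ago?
Starting time: 6:10 = 370 total minutes past 12:00
Subtracting: 3 hours and 30 minutes = 210 minutes
370 - 210 = 160 minutes
= 2 hours and 40 minutes past 12:00 = 2:40

Final answer: 2:40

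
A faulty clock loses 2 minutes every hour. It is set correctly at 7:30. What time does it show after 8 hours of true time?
For every 60 true minutes, the faulty clock advances 60 - 2 = 58 minutes.
True elapsed: 8 hours = 480 minutes.
Faulty clock advances: 480 x 58/60 = 464 minutes (drift: 16 minutes behind).
Shown time: 7:30 + 464 minutes = 3:14.

Final answer: 3:14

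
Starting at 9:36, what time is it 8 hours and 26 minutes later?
Starting time: 9:36
Adding 26 minutes to 36 minutes: 36 + 26 = 62 minutes = 1 hour and 2 minutes
Adding 8 hours: 9 + 8 + 1 (carry) = 18 - 12 = 6
Final time: 6:02

Final answer: 6:02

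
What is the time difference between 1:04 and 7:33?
From 1:04 to 7:33:
(7 x 60 + 33) - (1 x 60 + 4) = 453 - 64 = 389 minutes
= 6 hours and 29 minutes

Final answer: 6 hours and 29 minutes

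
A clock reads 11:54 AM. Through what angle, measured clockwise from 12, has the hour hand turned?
The hour hand moves 30 degrees per hour and 0.5 degrees per minute.
At 11:54: (11) x 30 + 54 x 0.5 = 330 + 27 = 357 degrees

Final answer: 357 degrees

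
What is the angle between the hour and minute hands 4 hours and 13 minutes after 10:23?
First find the time 4 hours and 13 minutes after 10:23.
Total minutes: 10 x 60 + 23 + 4 x 60 + 13 = 876.
876 mod 720 = 156 minutes = 2:36.
Now compute the angle at 2:36:
Hour hand: 2 x 30 + 36 x 0.5 = 78 degrees
Minute hand: 36 x 6 = 216 degrees
Difference: |78 - 216| = 138 degrees
The angle is 138 degrees

Final answer: 138 degrees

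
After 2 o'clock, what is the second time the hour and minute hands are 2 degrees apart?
At t minutes past 2:00, the hour hand is at 30 x 2 + 0.5t degrees and the minute hand is at 6t degrees.
The smaller angle between them is 2 degrees when |30H - 5.5t| = 2 or |30H - 5.5t| = 358.
With H = 2, solve 30 x 2 - 5.5t = +/- target for each target:
  t = (30 x 2 - 2) / 5.5 = 10.55
  t = (30 x 2 + 2) / 5.5 = 11.27
  t = (30 x 2 - 358) / 5.5 = -54.18 (outside (0, 60))
  t = (30 x 2 + 358) / 5.5 = 76 (outside (0, 60))
Valid solutions in (0, 60): {10.55, 11.27} minutes.
The second occurrence is t = 11.27 minutes.
The hands form a 2-degree angle at 11.27 minutes past 2:00.

Final answer: 11.27 minutes past 2:00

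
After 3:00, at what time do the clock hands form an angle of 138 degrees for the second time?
At t minutes past 3:00, the hour hand is at 30 x 3 + 0.5t degrees and the minute hand is at 6t degrees.
The smaller angle between them is 138 degrees when |30H - 5.5t| = 138 or |30H - 5.5t| = 222.
With H = 3, solve 30 x 3 - 5.5t = +/- target for each target:
  t = (30 x 3 - 138) / 5.5 = -8.73 (outside (0, 60))
  t = (30 x 3 + 138) / 5.5 = 41.45
  t = (30 x 3 - 222) / 5.5 = -24 (outside (0, 60))
  t = (30 x 3 + 222) / 5.5 = 56.73
Valid solutions in (0, 60): {41.45, 56.73} minutes.
The second occurrence is t = 56.73 minutes.
The hands form a 138-degree angle at 56.73 minutes past 3:00.

Final answer: 56.73 minutes past 3:00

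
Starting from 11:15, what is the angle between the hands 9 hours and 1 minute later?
First find the time 9 hours and 1 minute after 11:15.
Total minutes: 11 x 60 + 15 + 9 x 60 + 1 = 1216.
1216 mod 720 = 496 minutes = 8:16.
Now compute the angle at 8:16:
Hour hand: 8 x 30 + 16 x 0.5 = 248 degrees
Minute hand: 16 x 6 = 96 degrees
Difference: |248 - 96| = 152 degrees
The angle is 152 degrees

Final answer: 152 degrees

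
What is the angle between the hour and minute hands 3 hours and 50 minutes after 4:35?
First find the time 3 hours and 50 minutes after 4:35.
Total minutes: 4 x 60 + 35 + 3 x 60 + 50 = 505.
505 mod 720 = 505 minutes = 8:25.
Now compute the angle at 8:25:
Hour hand: 8 x 30 + 25 x 0.5 = 252.5 degrees
Minute hand: 25 x 6 = 150 degrees
Difference: |252.5 - 150| = 102.5 degrees
The angle is 102.5 degrees

Final answer: 102.5 degrees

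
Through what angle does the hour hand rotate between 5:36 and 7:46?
The hour hand moves 0.5 degrees per minute.
Time elapsed: 7:46 - 5:36 = 130 minutes
Angular displacement: 130 x 0.5 = 65 degrees

Final answer: 65 degrees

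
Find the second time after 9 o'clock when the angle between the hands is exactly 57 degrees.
At t minutes past 9:00, the hour hand is at 30 x 9 + 0.5t degrees and the minute hand is at 6t degrees.
The smaller angle between them is 57 degrees when |30H - 5.5t| = 57 or |30H - 5.5t| = 303.
With H = 9, solve 30 x 9 - 5.5t = +/- target for each target:
  t = (30 x 9 - 57) / 5.5 = 38.73
  t = (30 x 9 + 57) / 5.5 = 59.45
  t = (30 x 9 - 303) / 5.5 = -6 (outside (0, 60))
  t = (30 x 9 + 303) / 5.5 = 104.18 (outside (0, 60))
Valid solutions in (0, 60): {38.73, 59.45} minutes.
The second occurrence is t = 59.45 minutes.
The hands form a 57-degree angle at 59.45 minutes past 9:00.

Final answer: 59.45 minutes past 9:00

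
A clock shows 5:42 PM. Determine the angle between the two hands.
Hour hand position: 5 x 30 + 42 x 0.5 = 171 degrees
Minute hand position: 42 x 6 = 252 degrees
Difference: |171 - 252| = 81 degrees
The angle between the hands is 81 degrees

Final answer: 81 degrees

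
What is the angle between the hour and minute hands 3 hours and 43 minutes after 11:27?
First find the time 3 hours and 43 minutes after 11:27.
Total minutes: 11 x 60 + 27 + 3 x 60 + 43 = 910.
910 mod 720 = 190 minutes = 3:10.
Now compute the angle at 3:10:
Hour hand: 3 x 30 + 10 x 0.5 = 95 degrees
Minute hand: 10 x 6 = 60 degrees
Difference: |95 - 60| = 35 degrees
The angle is 35 degrees

Final answer: 35 degrees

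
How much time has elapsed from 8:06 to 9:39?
From 8:06 to 9:39:
(9 x 60 + 39) - (8 x 60 + 6) = 579 - 486 = 93 minutes
= 1 hour and 33 minutes

Final answer: 1 hour and 33 minutes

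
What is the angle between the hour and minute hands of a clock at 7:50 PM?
Hour hand position: 7 x 30 + 50 x 0.5 = 235 degrees
Minute hand position: 50 x 6 = 300 degrees
Difference: |235 - 300| = 65 degrees
The angle between the hands is 65 degrees

Final answer: 65 degrees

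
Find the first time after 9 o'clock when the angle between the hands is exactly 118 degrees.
At t minutes past 9:00, the hour hand is at 30 x 9 + 0.5t degrees and the minute hand is at 6t degrees.
The smaller angle between them is 118 degrees when |30H - 5.5t| = 118 or |30H - 5.5t| = 242.
With H = 9, solve 30 x 9 - 5.5t = +/- target for each target:
  t = (30 x 9 - 118) / 5.5 = 27.64
  t = (30 x 9 + 118) / 5.5 = 70.55 (outside (0, 60))
  t = (30 x 9 - 242) / 5.5 = 5.09
  t = (30 x 9 + 242) / 5.5 = 93.09 (outside (0, 60))
Valid solutions in (0, 60): {5.09, 27.64} minutes.
The first occurrence is t = 5.09 minutes.
The hands form a 118-degree angle at 5.09 minutes past 9:00.

Final answer: 5.09 minutes past 9:00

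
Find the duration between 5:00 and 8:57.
From 5:00 to 8:57:
(8 x 60 + 57) - (5 x 60 + 0) = 537 - 300 = 237 minutes
= 3 hours and 57 minutes

Final answer: 3 hours and 57 minutes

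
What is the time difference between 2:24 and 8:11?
From 2:24 to 8:11:
(8 x 60 + 11) - (2 x 60 + 24) = 491 - 144 = 347 minutes
= 5 hours and 47 minutes

Final answer: 5 hours and 47 minutes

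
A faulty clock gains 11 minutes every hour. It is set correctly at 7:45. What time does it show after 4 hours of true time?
For every 60 true minutes, the faulty clock advances 60 + 11 = 71 minutes.
True elapsed: 4 hours = 240 minutes.
Faulty clock advances: 240 x 71/60 = 284 minutes (drift: 44 minutes ahead).
Shown time: 7:45 + 284 minutes = 12:29.

Final answer: 12:29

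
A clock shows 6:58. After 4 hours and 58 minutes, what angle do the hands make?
First find the time 4 hours and 58 minutes after 6:58.
Total minutes: 6 x 60 + 58 + 4 x 60 + 58 = 716.
716 mod 720 = 716 minutes = 11:56.
Now compute the angle at 11:56:
Hour hand: 11 x 30 + 56 x 0.5 = 358 degrees
Minute hand: 56 x 6 = 336 degrees
Difference: |358 - 336| = 22 degrees
The angle is 22 degrees

Final answer: 22 degrees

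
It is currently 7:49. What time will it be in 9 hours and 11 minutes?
Starting time: 7:49
Adding 11 minutes to 49 minutes: 49 + 11 = 60 minutes = 1 hour
Adding 9 hours: 7 + 9 + 1 (carry) = 17 - 12 = 5
Final time: 5:00

Final answer: 5:00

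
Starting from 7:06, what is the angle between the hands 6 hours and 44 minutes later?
First find the time 6 hours and 44 minutes after 7:06.
Total minutes: 7 x 60 + 6 + 6 x 60 + 44 = 830.
830 mod 720 = 110 minutes = 1:50.
Now compute the angle at 1:50:
Hour hand: 1 x 30 + 50 x 0.5 = 55 degrees
Minute hand: 50 x 6 = 300 degrees
Difference: |55 - 300| = 245 degrees
Smaller angle: 360 - 245 = 115 degrees

Final answer: 115 degrees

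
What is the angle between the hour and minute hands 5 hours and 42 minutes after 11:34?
First find the time 5 hours and 42 minutes after 11:34.
Total minutes: 11 x 60 + 34 + 5 x 60 + 42 = 1036.
1036 mod 720 = 316 minutes = 5:16.
Now compute the angle at 5:16:
Hour hand: 5 x 30 + 16 x 0.5 = 158 degrees
Minute hand: 16 x 6 = 96 degrees
Difference: |158 - 96| = 62 degrees
The angle is 62 degrees

Final answer: 62 degrees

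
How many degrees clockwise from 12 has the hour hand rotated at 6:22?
The hour hand moves 30 degrees per hour and 0.5 degrees per minute.
At 6:22: (6) x 30 + 22 x 0.5 = 180 + 11 = 191 degrees

Final answer: 191 degrees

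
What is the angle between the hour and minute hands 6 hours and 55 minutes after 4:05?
First find the time 6 hours and 55 minutes after 4:05.
Total minutes: 4 x 60 + 5 + 6 x 60 + 55 = 660.
660 mod 720 = 660 minutes = 11:00.
Now compute the angle at 11:00:
Hour hand: 11 x 30 + 0 x 0.5 = 330 degrees
Minute hand: 0 x 6 = 0 degrees
Difference: |330 - 0| = 330 degrees
Smaller angle: 360 - 330 = 30 degrees

Final answer: 30 degrees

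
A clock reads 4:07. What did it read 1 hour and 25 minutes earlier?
Starting time: 4:07 = 247 total minutes past 12:00
Subtracting: 1 hour and 25 minutes = 85 minutes
247 - 85 = 162 minutes
= 2 hours and 42 minutes past 12:00 = 2:42

Final answer: 2:42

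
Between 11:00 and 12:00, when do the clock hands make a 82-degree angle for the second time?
At t minutes past 11:00, the hour hand is at 30 x 11 + 0.5t degrees and the minute hand is at 6t degrees.
The smaller angle between them is 82 degrees when |30H - 5.5t| = 82 or |30H - 5.5t| = 278.
With H = 11, solve 30 x 11 - 5.5t = +/- target for each target:
  t = (30 x 11 - 82) / 5.5 = 45.09
  t = (30 x 11 + 82) / 5.5 = 74.91 (outside (0, 60))
  t = (30 x 11 - 278) / 5.5 = 9.45
  t = (30 x 11 + 278) / 5.5 = 110.55 (outside (0, 60))
Valid solutions in (0, 60): {9.45, 45.09} minutes.
The second occurrence is t = 45.09 minutes.
The hands form a 82-degree angle at 45.09 minutes past 11:00.

Final answer: 45.09 minutes past 11:00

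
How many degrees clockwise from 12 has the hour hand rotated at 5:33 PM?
The hour hand moves 30 degrees per hour and 0.5 degrees per minute.
At 5:33: (5) x 30 + 33 x 0.5 = 150 + 16.5 = 166.5 degrees

Final answer: 166.5 degrees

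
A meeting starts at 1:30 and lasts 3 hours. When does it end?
Starting time: 1:30
Adding 0 minutes to 30 minutes: 30 + 0 = 30 minutes
Adding 3 hours: 1 + 3 = 4
Final time: 4:30

Final answer: 4:30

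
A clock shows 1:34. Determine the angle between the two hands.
Hour hand position: 1 x 30 + 34 x 0.5 = 47 degrees
Minute hand position: 34 x 6 = 204 degrees
Difference: |47 - 204| = 157 degrees
The angle between the hands is 157 degrees

Final answer: 157 degrees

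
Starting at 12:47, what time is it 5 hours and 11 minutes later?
Starting time: 12:47
Adding 11 minutes to 47 minutes: 47 + 11 = 58 minutes
Adding 5 hours: 12 + 5 = 17 - 12 = 5
Final time: 5:58

Final answer: 5:58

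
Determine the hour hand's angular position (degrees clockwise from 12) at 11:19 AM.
The hour hand moves 30 degrees per hour and 0.5 degrees per minute.
At 11:19: (11) x 30 + 19 x 0.5 = 330 + 9.5 = 339.5 degrees

Final answer: 339.5 degrees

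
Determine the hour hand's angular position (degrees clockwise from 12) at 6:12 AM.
The hour hand moves 30 degrees per hour and 0.5 degrees per minute.
At 6:12: (6) x 30 + 12 x 0.5 = 180 + 6 = 186 degrees

Final answer: 186 degrees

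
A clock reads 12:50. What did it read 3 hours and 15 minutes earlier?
Starting time: 12:50 = 50 total minutes past 12:00
Subtracting: 3 hours and 15 minutes = 195 minutes
50 - 195 = -145 (negative, add 12 hours = 720) = 575 minutes
= 9 hours and 35 minutes past 12:00 = 9:35

Final answer: 9:35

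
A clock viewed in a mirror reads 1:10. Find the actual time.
Reflection across the vertical (12-6) axis maps a hand at angle A degrees to (360 - A) degrees, which sends a reading of T minutes past 12:00 to (720 - T) minutes past 12:00.
Mirror reads 1:10 = 70 minutes past 12:00.
Actual time: (720 - 70) mod 720 = 650 minutes = 10:50.

Final answer: 10:50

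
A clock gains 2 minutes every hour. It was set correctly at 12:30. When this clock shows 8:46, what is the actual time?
For every 60 true minutes, the faulty clock advances 62 minutes, so 1 faulty-clock minute corresponds to 60/62 true minutes.
From 12:30 to 8:46 on the faulty dial is 496 minutes.
True elapsed: 496 x 60/62 = 480 minutes = 8 hours.
True time: 12:30 + 8 hours = 8:30.

Final answer: 8:30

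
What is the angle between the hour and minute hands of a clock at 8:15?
Hour hand position: 8 x 30 + 15 x 0.5 = 247.5 degrees
Minute hand position: 15 x 6 = 90 degrees
Difference: |247.5 - 90| = 157.5 degrees
The angle between the hands is 157.5 degrees

Final answer: 157.5 degrees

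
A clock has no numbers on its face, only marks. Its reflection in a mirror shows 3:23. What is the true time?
Reflection across the vertical (12-6) axis maps a hand at angle A degrees to (360 - A) degrees, which sends a reading of T minutes past 12:00 to (720 - T) minutes past 12:00.
Mirror reads 3:23 = 203 minutes past 12:00.
Actual time: (720 - 203) mod 720 = 517 minutes = 8:37.

Final answer: 8:37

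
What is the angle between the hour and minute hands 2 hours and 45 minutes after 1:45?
First find the time 2 hours and 45 minutes after 1:45.
Total minutes: 1 x 60 + 45 + 2 x 60 + 45 = 270.
270 mod 720 = 270 minutes = 4:30.
Now compute the angle at 4:30:
Hour hand: 4 x 30 + 30 x 0.5 = 135 degrees
Minute hand: 30 x 6 = 180 degrees
Difference: |135 - 180| = 45 degrees
The angle is 45 degrees

Final answer: 45 degrees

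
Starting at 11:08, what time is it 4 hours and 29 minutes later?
Starting time: 11:08
Adding 29 minutes to 8 minutes: 8 + 29 = 37 minutes
Adding 4 hours: 11 + 4 = 15 - 12 = 3
Final time: 3:37

Final answer: 3:37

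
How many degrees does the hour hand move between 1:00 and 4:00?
The hour hand moves 0.5 degrees per minute.
Time elapsed: 4:00 - 1:00 = 180 minutes
Angular displacement: 180 x 0.5 = 90 degrees

Final answer: 90 degrees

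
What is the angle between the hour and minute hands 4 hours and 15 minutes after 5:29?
First find the time 4 hours and 15 minutes after 5:29.
Total minutes: 5 x 60 + 29 + 4 x 60 + 15 = 584.
584 mod 720 = 584 minutes = 9:44.
Now compute the angle at 9:44:
Hour hand: 9 x 30 + 44 x 0.5 = 292 degrees
Minute hand: 44 x 6 = 264 degrees
Difference: |292 - 264| = 28 degrees
The angle is 28 degrees

Final answer: 28 degrees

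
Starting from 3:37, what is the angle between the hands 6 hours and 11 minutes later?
First find the time 6 hours and 11 minutes after 3:37.
Total minutes: 3 x 60 + 37 + 6 x 60 + 11 = 588.
588 mod 720 = 588 minutes = 9:48.
Now compute the angle at 9:48:
Hour hand: 9 x 30 + 48 x 0.5 = 294 degrees
Minute hand: 48 x 6 = 288 degrees
Difference: |294 - 288| = 6 degrees
The angle is 6 degrees

Final answer: 6 degrees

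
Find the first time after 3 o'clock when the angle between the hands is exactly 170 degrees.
At t minutes past 3:00, the hour hand is at 30 x 3 + 0.5t degrees and the minute hand is at 6t degrees.
The smaller angle between them is 170 degrees when |30H - 5.5t| = 170 or |30H - 5.5t| = 190.
With H = 3, solve 30 x 3 - 5.5t = +/- target for each target:
  t = (30 x 3 - 170) / 5.5 = -14.55 (outside (0, 60))
  t = (30 x 3 + 170) / 5.5 = 47.27
  t = (30 x 3 - 190) / 5.5 = -18.18 (outside (0, 60))
  t = (30 x 3 + 190) / 5.5 = 50.91
Valid solutions in (0, 60): {47.27, 50.91} minutes.
The first occurrence is t = 47.27 minutes.
The hands form a 170-degree angle at 47.27 minutes past 3:00.

Final answer: 47.27 minutes past 3:00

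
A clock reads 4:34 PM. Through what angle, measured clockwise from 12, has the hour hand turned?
The hour hand moves 30 degrees per hour and 0.5 degrees per minute.
At 4:34: (4) x 30 + 34 x 0.5 = 120 + 17 = 137 degrees

Final answer: 137 degrees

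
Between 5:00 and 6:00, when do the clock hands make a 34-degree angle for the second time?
At t minutes past 5:00, the hour hand is at 30 x 5 + 0.5t degrees and the minute hand is at 6t degrees.
The smaller angle between them is 34 degrees when |30H - 5.5t| = 34 or |30H - 5.5t| = 326.
With H = 5, solve 30 x 5 - 5.5t = +/- target for each target:
  t = (30 x 5 - 34) / 5.5 = 21.09
  t = (30 x 5 + 34) / 5.5 = 33.45
  t = (30 x 5 - 326) / 5.5 = -32 (outside (0, 60))
  t = (30 x 5 + 326) / 5.5 = 86.55 (outside (0, 60))
Valid solutions in (0, 60): {21.09, 33.45} minutes.
The second occurrence is t = 33.45 minutes.
The hands form a 34-degree angle at 33.45 minutes past 5:00.

Final answer: 33.45 minutes past 5:00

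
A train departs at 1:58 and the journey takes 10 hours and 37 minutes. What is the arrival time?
Starting time: 1:58
Adding 37 minutes to 58 minutes: 58 + 37 = 95 minutes = 1 hour and 35 minutes
Adding 10 hours: 1 + 10 + 1 (carry) = 12
Final time: 12:35

Final answer: 12:35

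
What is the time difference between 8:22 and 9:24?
From 8:22 to 9:24:
(9 x 60 + 24) - (8 x 60 + 22) = 564 - 502 = 62 minutes
= 1 hour and 2 minutes

Final answer: 1 hour and 2 minutes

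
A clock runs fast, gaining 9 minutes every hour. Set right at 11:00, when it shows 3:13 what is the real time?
For every 60 true minutes, the faulty clock advances 69 minutes, so 1 faulty-clock minute corresponds to 60/69 true minutes.
From 11:00 to 3:13 on the faulty dial is 253 minutes.
True elapsed: 253 x 60/69 = 220 minutes = 3 hours and 40 minutes.
True time: 11:00 + 3 hours and 40 minutes = 2:40.

Final answer: 2:40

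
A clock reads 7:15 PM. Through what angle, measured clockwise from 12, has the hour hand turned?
The hour hand moves 30 degrees per hour and 0.5 degrees per minute.
At 7:15: (7) x 30 + 15 x 0.5 = 210 + 7.5 = 217.5 degrees

Final answer: 217.5 degrees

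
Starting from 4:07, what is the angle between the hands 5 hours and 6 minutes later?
First find the time 5 hours and 6 minutes after 4:07.
Total minutes: 4 x 60 + 7 + 5 x 60 + 6 = 553.
553 mod 720 = 553 minutes = 9:13.
Now compute the angle at 9:13:
Hour hand: 9 x 30 + 13 x 0.5 = 276.5 degrees
Minute hand: 13 x 6 = 78 degrees
Difference: |276.5 - 78| = 198.5 degrees
Smaller angle: 360 - 198.5 = 161.5 degrees

Final answer: 161.5 degrees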